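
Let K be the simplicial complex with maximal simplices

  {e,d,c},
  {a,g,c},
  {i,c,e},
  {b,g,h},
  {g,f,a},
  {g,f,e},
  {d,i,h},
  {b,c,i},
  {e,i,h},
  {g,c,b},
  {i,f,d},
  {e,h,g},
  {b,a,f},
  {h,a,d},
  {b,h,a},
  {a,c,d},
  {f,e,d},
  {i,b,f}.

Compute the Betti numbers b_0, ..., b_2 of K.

Take the total order a < b < c < d < e < f < g < h < i on the vertex set. Then K (dimension 2) consists of the simplices:

  0-simplices (9): a, b, c, d, e, f, g, h, i
  1-simplices (27): ab, ac, ad, af, ag, ah, bc, bf, bg, bh, bi, cd, ce, cg, ci, de, df, dh, di, ef, eg, eh, ei, fg, fi, gh, hi
  2-simplices (18): abf, abh, acd, acg, adh, afg, bcg, bci, bfi, bgh, cde, cei, def, dfi, dhi, efg, egh, ehi

Hence C_0 ≅ Z^9, C_1 ≅ Z^27, C_2 ≅ Z^18.

Boundary ∂_1: C_1 → C_0 is given by ∂[p,q] = [q] − [p]. For instance
  ∂di = i − d.
The 9×27 boundary matrix has rank 8 and Smith normal form diag(1,1,1,1,1,1,1,1).

The boundary map ∂_2: C_2 → C_1 sends each 2-simplex [p,q,r] to [q,r] − [p,r] + [p,q]. For instance
  ∂efg = fg − eg + ef,
  ∂bcg = cg − bg + bc.
The resulting 27×18 matrix has rank 18, and its Smith normal form has invariant factors (1,1,1,1,1,1,1,1,1,1,1,1,1,1,1,1,1,2).

From H_k ≅ ker(∂_k) / im(∂_{k+1}) we obtain:

  H_0: rank C_0 − rank ∂_1 = 9 − 8 = 1, and the invariant factors of ∂_1 are all 1, so H_0 = Z.
  H_1: rank ker ∂_1 − rank ∂_2 = (27 − 8) − 18 = 1, and ∂_2 has invariant factor 2 > 1, so H_1 = Z ⊕ Z/2Z.
  H_2: rank ker ∂_2 − rank ∂_3 = (18 − 18) − 0 = 0, and there is no ∂_3, so H_2 = 0.

Hence the Betti numbers are b_0 = 1, b_1 = 1, b_2 = 0.

b_0 = 1, b_1 = 1, b_2 = 0.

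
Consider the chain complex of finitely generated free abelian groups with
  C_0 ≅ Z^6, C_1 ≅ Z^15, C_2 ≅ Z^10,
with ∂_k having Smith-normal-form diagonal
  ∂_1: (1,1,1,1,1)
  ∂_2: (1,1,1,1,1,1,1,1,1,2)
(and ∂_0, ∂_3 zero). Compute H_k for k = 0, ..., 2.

H_0 = Z,  H_1 = Z/2,  H_2 = 0.

H_0: b_0 = 6 − 0 − 5 = 1; torsion from ∂_1 factors > 1: none. So H_0 = Z.
H_1: b_1 = 15 − 5 − 10 = 0; torsion from ∂_2 factors > 1: [2]. So H_1 = Z/2.
H_2: b_2 = 10 − 10 − 0 = 0; torsion from ∂_3 factors > 1: none. So H_2 = 0.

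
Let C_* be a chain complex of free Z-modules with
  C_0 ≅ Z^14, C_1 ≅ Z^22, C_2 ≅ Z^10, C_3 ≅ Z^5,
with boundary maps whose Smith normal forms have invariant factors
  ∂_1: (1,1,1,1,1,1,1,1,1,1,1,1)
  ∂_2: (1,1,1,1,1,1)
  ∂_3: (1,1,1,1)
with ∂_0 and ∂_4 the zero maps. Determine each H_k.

H_0 = Z^2,  H_1 = Z^4,  H_2 = 0,  H_3 = Z.

H_0: b_0 = 14 − 0 − 12 = 2; torsion from ∂_1 factors > 1: none. So H_0 = Z^2.
H_1: b_1 = 22 − 12 − 6 = 4; torsion from ∂_2 factors > 1: none. So H_1 = Z^4.
H_2: b_2 = 10 − 6 − 4 = 0; torsion from ∂_3 factors > 1: none. So H_2 = 0.
H_3: b_3 = 5 − 4 − 0 = 1; torsion from ∂_4 factors > 1: none. So H_3 = Z.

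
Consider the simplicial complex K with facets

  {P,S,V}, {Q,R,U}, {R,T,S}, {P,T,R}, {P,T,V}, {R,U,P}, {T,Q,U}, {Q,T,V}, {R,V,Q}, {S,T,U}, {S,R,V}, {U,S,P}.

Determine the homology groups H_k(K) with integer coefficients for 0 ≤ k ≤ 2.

We work with the vertex ordering P < Q < R < S < T < U < V. The simplices of K, each written with vertices in increasing order, are:

  0-simplices (7): P, Q, R, S, T, U, V
  1-simplices (18): PR, PS, PT, PU, PV, QR, QT, QU, QV, RS, RT, RU, RV, ST, SU, SV, TU, TV
  2-simplices (12): PRT, PRU, PSU, PSV, PTV, QRU, QRV, QTU, QTV, RST, RSV, STU

so the chain groups are C_0 ≅ Z^7, C_1 ≅ Z^18, C_2 ≅ Z^12.

Boundary ∂_1: C_1 → C_0 is given by ∂[p,q] = [q] − [p].
This gives a 7×18 integer matrix of rank 6; reducing to Smith normal form yields diagonal entries (1,1,1,1,1,1).

The boundary map ∂_2: C_2 → C_1 acts by ∂[p,q,r] = [q,r] − [p,r] + [p,q]. For instance
  ∂PRT = RT − PT + PR,
  ∂PRU = RU − PU + PR.
The 18×12 boundary matrix has rank 12 and Smith normal form diag(1,1,1,1,1,1,1,1,1,1,1,2).

From H_k ≅ ker(∂_k) / im(∂_{k+1}) we obtain:

  H_0: rank C_0 − rank ∂_1 = 7 − 6 = 1, and the invariant factors of ∂_1 are all 1, so H_0 ≅ Z.
  H_1: rank ker ∂_1 − rank ∂_2 = (18 − 6) − 12 = 0, and ∂_2 has invariant factor 2 > 1, so H_1 ≅ Z/2Z.
  H_2: rank ker ∂_2 − rank ∂_3 = (12 − 12) − 0 = 0, and there is no ∂_3, so H_2 ≅ 0.

As a check, the Euler characteristic is 7 − 18 + 12 = 1, which agrees with 1 − 0 + 0 = 1.

H_0 ≅ Z,  H_1 ≅ Z/2Z,  H_2 = 0.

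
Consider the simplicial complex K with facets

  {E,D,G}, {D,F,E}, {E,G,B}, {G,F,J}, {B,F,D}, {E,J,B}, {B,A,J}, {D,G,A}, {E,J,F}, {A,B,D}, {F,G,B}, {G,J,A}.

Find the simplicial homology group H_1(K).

H_1 ≅ Z/2.

We work with the vertex ordering A < B < D < E < F < G < J. The simplices of K, each written with vertices in increasing order, are:

  0-simplices (7): A, B, D, E, F, G, J
  1-simplices (18): AB, AD, AG, AJ, BD, BE, BF, BG, BJ, DE, DF, DG, EF, EG, EJ, FG, FJ, GJ
  2-simplices (12): ABD, ABJ, ADG, AGJ, BDF, BEG, BEJ, BFG, DEF, DEG, EFJ, FGJ

so the chain groups are C_0 ≅ Z^7, C_1 ≅ Z^18, C_2 ≅ Z^12.

∂_1: C_1 → C_0 maps an edge to its endpoints' difference, ∂[p,q] = q − p.
This gives a 7×18 integer matrix of rank 6; reducing to Smith normal form yields diagonal entries (1,1,1,1,1,1).

∂_2: C_2 → C_1 sends each 2-simplex [p,q,r] to [q,r] − [p,r] + [p,q]. For instance
  ∂DEG = EG − DG + DE,
  ∂FGJ = GJ − FJ + FG.
This gives a 18×12 integer matrix of rank 12; reducing to Smith normal form yields diagonal entries (1,1,1,1,1,1,1,1,1,1,1,2).

Reading off H_k = ker ∂_k / im ∂_{k+1}:

  H_1: rank ker ∂_1 − rank ∂_2 = (18 − 6) − 12 = 0, and ∂_2 has invariant factor 2 > 1, so H_1 ≅ Z/2.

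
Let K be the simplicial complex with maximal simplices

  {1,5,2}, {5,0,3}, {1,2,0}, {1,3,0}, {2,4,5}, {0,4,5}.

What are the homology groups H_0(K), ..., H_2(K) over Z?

H_0 ≅ Z,  H_1 ≅ Z,  H_2 = 0.

We work with the vertex ordering 0 < 1 < 2 < 3 < 4 < 5. The simplices of K, each written with vertices in increasing order, are:

  0-simplices (6): [0], [1], [2], [3], [4], [5]
  1-simplices (12): [0,1], [0,2], [0,3], [0,4], [0,5], [1,2], [1,3], [1,5], [2,4], [2,5], [3,5], [4,5]
  2-simplices (6): [0,1,2], [0,1,3], [0,3,5], [0,4,5], [1,2,5], [2,4,5]

so the chain groups are C_0 ≅ Z^6, C_1 ≅ Z^12, C_2 ≅ Z^6.

∂_1: C_1 → C_0 sends each edge [p,q] (with p < q) to q − p. For instance
  ∂[1,2] = [2] − [1].
This gives a 6×12 integer matrix of rank 5; reducing to Smith normal form yields diagonal entries (1,1,1,1,1).

∂_2: C_2 → C_1 maps a triangle to the signed sum of its edges. For instance
  ∂[1,2,5] = [2,5] − [1,5] + [1,2],
  ∂[0,1,2] = [1,2] − [0,2] + [0,1].
As a 12×6 matrix over Z this has rank 6, with invariant factors (1,1,1,1,1,1).

Reading off H_k = ker ∂_k / im ∂_{k+1}:

  H_0: rank C_0 − rank ∂_1 = 6 − 5 = 1, and the invariant factors of ∂_1 are all 1, so H_0 ≅ Z.
  H_1: rank ker ∂_1 − rank ∂_2 = (12 − 5) − 6 = 1, and the invariant factors of ∂_2 are all 1, so H_1 ≅ Z.
  H_2: rank ker ∂_2 − rank ∂_3 = (6 − 6) − 0 = 0, and there is no ∂_3, so H_2 ≅ 0.

As a check, the Euler characteristic is 6 − 12 + 6 = 0, which agrees with 1 − 1 + 0 = 0.
(K is a triangulation of the cylinder S^1 x I.)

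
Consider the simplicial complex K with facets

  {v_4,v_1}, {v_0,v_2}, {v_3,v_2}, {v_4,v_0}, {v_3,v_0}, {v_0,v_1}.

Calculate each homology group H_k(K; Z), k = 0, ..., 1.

Order the vertices as v_0 < v_1 < v_2 < v_3 < v_4. Listing each simplex with vertices in this order, K has dimension 1 with simplices:

  0-simplices (5): [v_0], [v_1], [v_2], [v_3], [v_4]
  1-simplices (6): [v_0,v_1], [v_0,v_2], [v_0,v_3], [v_0,v_4], [v_1,v_4], [v_2,v_3]

so the chain groups are C_0 ≅ Z^5, C_1 ≅ Z^6.

The boundary map ∂_1: C_1 → C_0 maps an edge to its endpoints' difference, ∂[p,q] = q − p.
As a 5×6 matrix over Z this has rank 4, with invariant factors (1,1,1,1).

Computing H_k = (kernel of ∂_k) / (image of ∂_{k+1}):

  H_0: rank C_0 − rank ∂_1 = 5 − 4 = 1, and the invariant factors of ∂_1 are all 1, so H_0 ≅ Z.
  H_1: rank ker ∂_1 − rank ∂_2 = (6 − 4) − 0 = 2, and there is no ∂_2, so H_1 ≅ Z^2.

H_0 = Z,  H_1 = Z^2.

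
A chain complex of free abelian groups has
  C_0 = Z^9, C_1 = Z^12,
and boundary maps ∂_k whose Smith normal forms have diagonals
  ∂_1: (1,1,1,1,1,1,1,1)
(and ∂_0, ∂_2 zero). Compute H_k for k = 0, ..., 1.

H_0: b_0 = 9 − 0 − 8 = 1; torsion from ∂_1 factors > 1: none. So H_0 ≅ Z.
H_1: b_1 = 12 − 8 − 0 = 4; torsion from ∂_2 factors > 1: none. So H_1 ≅ Z^4.

H_0 ≅ Z,  H_1 ≅ Z^4.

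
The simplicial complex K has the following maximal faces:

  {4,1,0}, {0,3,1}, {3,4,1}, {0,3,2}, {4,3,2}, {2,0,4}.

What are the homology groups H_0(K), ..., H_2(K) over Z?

We work with the vertex ordering 0 < 1 < 2 < 3 < 4. The simplices of K, each written with vertices in increasing order, are:

  0-simplices (5): [0], [1], [2], [3], [4]
  1-simplices (9): [0,1], [0,2], [0,3], [0,4], [1,3], [1,4], [2,3], [2,4], [3,4]
  2-simplices (6): [0,1,3], [0,1,4], [0,2,3], [0,2,4], [1,3,4], [2,3,4]

so the chain groups are C_0 ≅ Z^5, C_1 ≅ Z^9, C_2 ≅ Z^6.

The boundary map ∂_1: C_1 → C_0 maps an edge to its endpoints' difference, ∂[p,q] = q − p. For instance
  ∂[1,4] = [4] − [1].
As a 5×9 matrix over Z this has rank 4, with invariant factors (1,1,1,1).

The boundary map ∂_2: C_2 → C_1 acts by ∂[p,q,r] = [q,r] − [p,r] + [p,q]. For instance
  ∂[0,2,4] = [2,4] − [0,4] + [0,2],
  ∂[2,3,4] = [3,4] − [2,4] + [2,3].
As a 9×6 matrix over Z this has rank 5, with invariant factors (1,1,1,1,1).

Reading off H_k = ker ∂_k / im ∂_{k+1}:

  H_0: rank C_0 − rank ∂_1 = 5 − 4 = 1, and the invariant factors of ∂_1 are all 1, so H_0 = Z.
  H_1: rank ker ∂_1 − rank ∂_2 = (9 − 4) − 5 = 0, and the invariant factors of ∂_2 are all 1, so H_1 = 0.
  H_2: rank ker ∂_2 − rank ∂_3 = (6 − 5) − 0 = 1, and there is no ∂_3, so H_2 = Z.

As a check, the Euler characteristic is 5 − 9 + 6 = 2, which agrees with 1 − 0 + 1 = 2.
(K is a triangulation of the 2-sphere S^2.)

H_0 = Z,  H_1 = 0,  H_2 = Z.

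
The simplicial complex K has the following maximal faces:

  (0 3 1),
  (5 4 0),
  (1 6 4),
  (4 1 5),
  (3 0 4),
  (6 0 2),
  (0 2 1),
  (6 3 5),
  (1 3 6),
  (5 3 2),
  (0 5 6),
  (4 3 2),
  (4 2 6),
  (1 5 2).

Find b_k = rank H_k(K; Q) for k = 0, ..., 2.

b_0 = 1, b_1 = 2, b_2 = 1.

Order the vertices as 0 < 1 < 2 < 3 < 4 < 5 < 6. Listing each simplex with vertices in this order, K has dimension 2 with simplices:

  0-simplices (7): [0], [1], [2], [3], [4], [5], [6]
  1-simplices (21): [0,1], [0,2], [0,3], [0,4], [0,5], [0,6], [1,2], [1,3], [1,4], [1,5], [1,6], [2,3], [2,4], [2,5], [2,6], [3,4], [3,5], [3,6], [4,5], [4,6], [5,6]
  2-simplices (14): [0,1,2], [0,1,3], [0,2,6], [0,3,4], [0,4,5], [0,5,6], [1,2,5], [1,3,6], [1,4,5], [1,4,6], [2,3,4], [2,3,5], [2,4,6], [3,5,6]

so the chain groups are C_0 ≅ Z^7, C_1 ≅ Z^21, C_2 ≅ Z^14.

The boundary map ∂_1: C_1 → C_0 maps an edge to its endpoints' difference, ∂[p,q] = q − p. For instance
  ∂[1,2] = [2] − [1].
The 7×21 boundary matrix has rank 6 and Smith normal form diag(1,1,1,1,1,1).

Boundary ∂_2: C_2 → C_1 maps a triangle to the signed sum of its edges. For instance
  ∂[0,3,4] = [3,4] − [0,4] + [0,3],
  ∂[1,2,5] = [2,5] − [1,5] + [1,2].
As a 21×14 matrix over Z this has rank 13, with invariant factors (1,1,1,1,1,1,1,1,1,1,1,1,1).

Now H_k = ker ∂_k / im ∂_{k+1}, so:

  H_0: rank C_0 − rank ∂_1 = 7 − 6 = 1, and the invariant factors of ∂_1 are all 1, so H_0 = Z.
  H_1: rank ker ∂_1 − rank ∂_2 = (21 − 6) − 13 = 2, and the invariant factors of ∂_2 are all 1, so H_1 = Z^2.
  H_2: rank ker ∂_2 − rank ∂_3 = (14 − 13) − 0 = 1, and there is no ∂_3, so H_2 = Z.

As a check, the Euler characteristic is 7 − 21 + 14 = 0, which agrees with 1 − 2 + 1 = 0.

Hence the Betti numbers are b_0 = 1, b_1 = 2, b_2 = 1.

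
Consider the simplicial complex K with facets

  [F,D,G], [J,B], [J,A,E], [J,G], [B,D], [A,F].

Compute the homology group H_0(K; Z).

Fix the vertex order A < B < D < E < F < G < J and write every simplex with vertices in increasing order. Then dim K = 2 and the simplices of K are:

  0-simplices (7): A, B, D, E, F, G, J
  1-simplices (10): AE, AF, AJ, BD, BJ, DF, DG, EJ, FG, GJ
  2-simplices (2): AEJ, DFG

so the chain groups are C_0 ≅ Z^7, C_1 ≅ Z^10, C_2 ≅ Z^2.

∂_1: C_1 → C_0 is given by ∂[p,q] = [q] − [p]. For instance
  ∂DF = F − D.
The resulting 7×10 matrix has rank 6, and its Smith normal form has invariant factors (1,1,1,1,1,1).

∂_2: C_2 → C_1 sends each 2-simplex [p,q,r] to [q,r] − [p,r] + [p,q]. For instance
  ∂DFG = FG − DG + DF,
  ∂AEJ = EJ − AJ + AE.
As a 10×2 matrix over Z this has rank 2, with invariant factors (1,1).

Computing H_k = (kernel of ∂_k) / (image of ∂_{k+1}):

  H_0: rank C_0 − rank ∂_1 = 7 − 6 = 1, and the invariant factors of ∂_1 are all 1, so H_0 ≅ Z.

H_0 = Z.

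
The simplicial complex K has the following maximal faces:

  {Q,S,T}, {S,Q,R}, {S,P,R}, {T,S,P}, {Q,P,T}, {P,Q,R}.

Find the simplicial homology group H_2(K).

H_2 ≅ Z.

Take the total order P < Q < R < S < T on the vertex set. Then K (dimension 2) consists of the simplices:

  0-simplices (5): P, Q, R, S, T
  1-simplices (9): PQ, PR, PS, PT, QR, QS, QT, RS, ST
  2-simplices (6): PQR, PQT, PRS, PST, QRS, QST

Hence C_0 ≅ Z^5, C_1 ≅ Z^9, C_2 ≅ Z^6.

∂_1: C_1 → C_0 is given by ∂[p,q] = [q] − [p]. For instance
  ∂PS = S − P.
As a 5×9 matrix over Z this has rank 4, with invariant factors (1,1,1,1).

The boundary map ∂_2: C_2 → C_1 sends each 2-simplex [p,q,r] to [q,r] − [p,r] + [p,q]. For instance
  ∂QST = ST − QT + QS,
  ∂QRS = RS − QS + QR.
The resulting 9×6 matrix has rank 5, and its Smith normal form has invariant factors (1,1,1,1,1).

Now H_k = ker ∂_k / im ∂_{k+1}, so:

  H_2: rank ker ∂_2 − rank ∂_3 = (6 − 5) − 0 = 1, and there is no ∂_3, so H_2 ≅ Z.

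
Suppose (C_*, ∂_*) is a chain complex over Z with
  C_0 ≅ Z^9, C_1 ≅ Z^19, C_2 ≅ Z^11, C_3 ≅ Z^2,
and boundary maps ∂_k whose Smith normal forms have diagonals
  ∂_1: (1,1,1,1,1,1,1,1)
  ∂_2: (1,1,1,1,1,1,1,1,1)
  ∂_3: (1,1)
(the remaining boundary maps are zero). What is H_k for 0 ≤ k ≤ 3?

H_0: b_0 = 9 − 0 − 8 = 1; torsion from ∂_1 factors > 1: none. So H_0 ≅ Z.
H_1: b_1 = 19 − 8 − 9 = 2; torsion from ∂_2 factors > 1: none. So H_1 ≅ Z^2.
H_2: b_2 = 11 − 9 − 2 = 0; torsion from ∂_3 factors > 1: none. So H_2 ≅ 0.
H_3: b_3 = 2 − 2 − 0 = 0; torsion from ∂_4 factors > 1: none. So H_3 ≅ 0.

H_0 ≅ Z,  H_1 ≅ Z^2,  H_2 = 0,  H_3 = 0.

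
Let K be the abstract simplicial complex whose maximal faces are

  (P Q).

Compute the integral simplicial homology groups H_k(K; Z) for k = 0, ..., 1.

K has 2 vertices, 1 edge.
rank ∂_0 = 0, rank ∂_1 = 1 ⇒ b_0 = 2 − 0 − 1 = 1; all invariant factors of ∂_1 are 1 so no torsion. So H_0 ≅ Z.
rank ∂_1 = 1, rank ∂_2 = 0 ⇒ b_1 = 1 − 1 − 0 = 0. So H_1 ≅ 0.

H_0 ≅ Z,  H_1 = 0.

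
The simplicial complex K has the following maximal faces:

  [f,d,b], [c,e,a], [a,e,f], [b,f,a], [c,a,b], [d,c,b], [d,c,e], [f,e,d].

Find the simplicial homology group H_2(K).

H_2 = Z.

K has 6 vertices, 12 edges, 8 triangles.
rank ∂_2 = 7, rank ∂_3 = 0 ⇒ b_2 = 8 − 7 − 0 = 1. So H_2 ≅ Z.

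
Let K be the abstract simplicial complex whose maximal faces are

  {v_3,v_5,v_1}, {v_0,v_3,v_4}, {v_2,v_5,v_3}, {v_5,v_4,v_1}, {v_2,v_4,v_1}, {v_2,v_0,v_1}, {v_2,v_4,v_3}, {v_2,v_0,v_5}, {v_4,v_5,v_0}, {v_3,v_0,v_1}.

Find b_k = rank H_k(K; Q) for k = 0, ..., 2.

b_0 = 1, b_1 = 0, b_2 = 0.

Order the vertices as v_0 < v_1 < v_2 < v_3 < v_4 < v_5. Listing each simplex with vertices in this order, K has dimension 2 with simplices:

  0-simplices (6): [v_0], [v_1], [v_2], [v_3], [v_4], [v_5]
  1-simplices (15): (15 of them)
  2-simplices (10): [v_0,v_1,v_2], [v_0,v_1,v_3], [v_0,v_2,v_5], [v_0,v_3,v_4], [v_0,v_4,v_5], [v_1,v_2,v_4], [v_1,v_3,v_5], [v_1,v_4,v_5], [v_2,v_3,v_4], [v_2,v_3,v_5]

giving chain groups C_0 ≅ Z^6, C_1 ≅ Z^15, C_2 ≅ Z^10.

Boundary ∂_1: C_1 → C_0 is given by ∂[p,q] = [q] − [p]. For instance
  ∂[v_1,v_5] = [v_5] − [v_1].
The resulting 6×15 matrix has rank 5, and its Smith normal form has invariant factors (1,1,1,1,1).

Boundary ∂_2: C_2 → C_1 acts by ∂[p,q,r] = [q,r] − [p,r] + [p,q]. For instance
  ∂[v_1,v_3,v_5] = [v_3,v_5] − [v_1,v_5] + [v_1,v_3],
  ∂[v_0,v_1,v_2] = [v_1,v_2] − [v_0,v_2] + [v_0,v_1].
As a 15×10 matrix over Z this has rank 10, with invariant factors (1,1,1,1,1,1,1,1,1,2).

Computing H_k = (kernel of ∂_k) / (image of ∂_{k+1}):

  H_0: rank C_0 − rank ∂_1 = 6 − 5 = 1, and the invariant factors of ∂_1 are all 1, so H_0 = Z.
  H_1: rank ker ∂_1 − rank ∂_2 = (15 − 5) − 10 = 0, and ∂_2 has invariant factor 2 > 1, so H_1 = Z/2.
  H_2: rank ker ∂_2 − rank ∂_3 = (10 − 10) − 0 = 0, and there is no ∂_3, so H_2 = 0.

Hence the Betti numbers are b_0 = 1, b_1 = 0, b_2 = 0.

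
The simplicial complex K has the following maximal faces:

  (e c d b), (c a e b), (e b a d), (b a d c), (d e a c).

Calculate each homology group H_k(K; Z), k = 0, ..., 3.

H_0 ≅ Z,  H_1 = 0,  H_2 = 0,  H_3 ≅ Z.

We work with the vertex ordering a < b < c < d < e. The simplices of K, each written with vertices in increasing order, are:

  0-simplices (5): a, b, c, d, e
  1-simplices (10): ab, ac, ad, ae, bc, bd, be, cd, ce, de
  2-simplices (10): abc, abd, abe, acd, ace, ade, bcd, bce, bde, cde
  3-simplices (5): abcd, abce, abde, acde, bcde

so the chain groups are C_0 ≅ Z^5, C_1 ≅ Z^10, C_2 ≅ Z^10, C_3 ≅ Z^5.

∂_1: C_1 → C_0 maps an edge to its endpoints' difference, ∂[p,q] = q − p. For instance
  ∂ab = b − a.
This gives a 5×10 integer matrix of rank 4; reducing to Smith normal form yields diagonal entries (1,1,1,1).

The boundary map ∂_2: C_2 → C_1 acts by ∂[p,q,r] = [q,r] − [p,r] + [p,q]. For instance
  ∂cde = de − ce + cd,
  ∂bde = de − be + bd.
The resulting 10×10 matrix has rank 6, and its Smith normal form has invariant factors (1,1,1,1,1,1).

Boundary ∂_3: C_3 → C_2 sends each 3-simplex σ to the alternating sum Σ_i (−1)^i (σ with its i-th vertex removed). For instance
  ∂acde = cde − ade + ace − acd,
  ∂abcd = bcd − acd + abd − abc.
The resulting 10×5 matrix has rank 4, and its Smith normal form has invariant factors (1,1,1,1).

Now H_k = ker ∂_k / im ∂_{k+1}, so:

  H_0: rank C_0 − rank ∂_1 = 5 − 4 = 1, and the invariant factors of ∂_1 are all 1, so H_0 = Z.
  H_1: rank ker ∂_1 − rank ∂_2 = (10 − 4) − 6 = 0, and the invariant factors of ∂_2 are all 1, so H_1 = 0.
  H_2: rank ker ∂_2 − rank ∂_3 = (10 − 6) − 4 = 0, and the invariant factors of ∂_3 are all 1, so H_2 = 0.
  H_3: rank ker ∂_3 − rank ∂_4 = (5 − 4) − 0 = 1, and there is no ∂_4, so H_3 = Z.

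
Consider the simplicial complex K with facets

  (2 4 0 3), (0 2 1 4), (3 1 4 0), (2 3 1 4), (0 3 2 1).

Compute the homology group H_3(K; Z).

H_3 = Z.

We work with the vertex ordering 0 < 1 < 2 < 3 < 4. The simplices of K, each written with vertices in increasing order, are:

  0-simplices (5): [0], [1], [2], [3], [4]
  1-simplices (10): [0,1], [0,2], [0,3], [0,4], [1,2], [1,3], [1,4], [2,3], [2,4], [3,4]
  2-simplices (10): [0,1,2], [0,1,3], [0,1,4], [0,2,3], [0,2,4], [0,3,4], [1,2,3], [1,2,4], [1,3,4], [2,3,4]
  3-simplices (5): [0,1,2,3], [0,1,2,4], [0,1,3,4], [0,2,3,4], [1,2,3,4]

giving chain groups C_0 ≅ Z^5, C_1 ≅ Z^10, C_2 ≅ Z^10, C_3 ≅ Z^5.

∂_1: C_1 → C_0 is given by ∂[p,q] = [q] − [p].
As a 5×10 matrix over Z this has rank 4, with invariant factors (1,1,1,1).

Boundary ∂_2: C_2 → C_1 maps a triangle to the signed sum of its edges. For instance
  ∂[1,3,4] = [3,4] − [1,4] + [1,3],
  ∂[0,3,4] = [3,4] − [0,4] + [0,3].
This gives a 10×10 integer matrix of rank 6; reducing to Smith normal form yields diagonal entries (1,1,1,1,1,1).

Boundary ∂_3: C_3 → C_2 sends each 3-simplex σ to the alternating sum Σ_i (−1)^i (σ with its i-th vertex removed). For instance
  ∂[0,2,3,4] = [2,3,4] − [0,3,4] + [0,2,4] − [0,2,3],
  ∂[0,1,3,4] = [1,3,4] − [0,3,4] + [0,1,4] − [0,1,3].
The 10×5 boundary matrix has rank 4 and Smith normal form diag(1,1,1,1).

From H_k ≅ ker(∂_k) / im(∂_{k+1}) we obtain:

  H_3: rank ker ∂_3 − rank ∂_4 = (5 − 4) − 0 = 1, and there is no ∂_4, so H_3 = Z.

(K is a triangulation of the 3-sphere S^3.)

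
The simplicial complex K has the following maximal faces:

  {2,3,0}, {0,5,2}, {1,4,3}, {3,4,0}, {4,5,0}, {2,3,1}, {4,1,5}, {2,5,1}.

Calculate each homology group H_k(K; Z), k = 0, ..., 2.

K has 6 vertices, 12 edges, 8 triangles.
rank ∂_0 = 0, rank ∂_1 = 5 ⇒ b_0 = 6 − 0 − 5 = 1; all invariant factors of ∂_1 are 1 so no torsion. So H_0 ≅ Z.
rank ∂_1 = 5, rank ∂_2 = 7 ⇒ b_1 = 12 − 5 − 7 = 0; all invariant factors of ∂_2 are 1 so no torsion. So H_1 ≅ 0.
rank ∂_2 = 7, rank ∂_3 = 0 ⇒ b_2 = 8 − 7 − 0 = 1. So H_2 ≅ Z.

H_0 ≅ Z,  H_1 = 0,  H_2 ≅ Z.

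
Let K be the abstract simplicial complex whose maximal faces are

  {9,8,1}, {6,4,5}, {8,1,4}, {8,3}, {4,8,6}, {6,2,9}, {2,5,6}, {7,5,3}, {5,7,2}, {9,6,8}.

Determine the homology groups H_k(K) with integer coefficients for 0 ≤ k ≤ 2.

H_0 ≅ Z,  H_1 ≅ Z,  H_2 = 0.

Order the vertices as 1 < 2 < 3 < 4 < 5 < 6 < 7 < 8 < 9. Listing each simplex with vertices in this order, K has dimension 2 with simplices:

  0-simplices (9): [1], [2], [3], [4], [5], [6], [7], [8], [9]
  1-simplices (18): [1,4], [1,8], [1,9], [2,5], [2,6], [2,7], [2,9], [3,5], [3,7], [3,8], [4,5], [4,6], [4,8], [5,6], [5,7], [6,8], [6,9], [8,9]
  2-simplices (9): [1,4,8], [1,8,9], [2,5,6], [2,5,7], [2,6,9], [3,5,7], [4,5,6], [4,6,8], [6,8,9]

so the chain groups are C_0 ≅ Z^9, C_1 ≅ Z^18, C_2 ≅ Z^9.

Boundary ∂_1: C_1 → C_0 sends each edge [p,q] (with p < q) to q − p.
This gives a 9×18 integer matrix of rank 8; reducing to Smith normal form yields diagonal entries (1,1,1,1,1,1,1,1).

∂_2: C_2 → C_1 sends each 2-simplex [p,q,r] to [q,r] − [p,r] + [p,q]. For instance
  ∂[2,6,9] = [6,9] − [2,9] + [2,6],
  ∂[6,8,9] = [8,9] − [6,9] + [6,8].
The resulting 18×9 matrix has rank 9, and its Smith normal form has invariant factors (1,1,1,1,1,1,1,1,1).

Computing H_k = (kernel of ∂_k) / (image of ∂_{k+1}):

  H_0: rank C_0 − rank ∂_1 = 9 − 8 = 1, and the invariant factors of ∂_1 are all 1, so H_0 ≅ Z.
  H_1: rank ker ∂_1 − rank ∂_2 = (18 − 8) − 9 = 1, and the invariant factors of ∂_2 are all 1, so H_1 ≅ Z.
  H_2: rank ker ∂_2 − rank ∂_3 = (9 − 9) − 0 = 0, and there is no ∂_3, so H_2 ≅ 0.

As a check, the Euler characteristic is 9 − 18 + 9 = 0, which agrees with 1 − 1 + 0 = 0.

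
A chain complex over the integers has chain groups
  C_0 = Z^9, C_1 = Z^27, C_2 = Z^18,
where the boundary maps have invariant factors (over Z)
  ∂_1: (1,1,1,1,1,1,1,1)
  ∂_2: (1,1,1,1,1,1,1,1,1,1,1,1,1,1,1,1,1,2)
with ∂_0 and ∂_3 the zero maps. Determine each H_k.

H_0 = Z,  H_1 = Z × Z/2,  H_2 = 0.

H_0: b_0 = 9 − 0 − 8 = 1; torsion from ∂_1 factors > 1: none. So H_0 = Z.
H_1: b_1 = 27 − 8 − 18 = 1; torsion from ∂_2 factors > 1: [2]. So H_1 = Z × Z/2.
H_2: b_2 = 18 − 18 − 0 = 0; torsion from ∂_3 factors > 1: none. So H_2 = 0.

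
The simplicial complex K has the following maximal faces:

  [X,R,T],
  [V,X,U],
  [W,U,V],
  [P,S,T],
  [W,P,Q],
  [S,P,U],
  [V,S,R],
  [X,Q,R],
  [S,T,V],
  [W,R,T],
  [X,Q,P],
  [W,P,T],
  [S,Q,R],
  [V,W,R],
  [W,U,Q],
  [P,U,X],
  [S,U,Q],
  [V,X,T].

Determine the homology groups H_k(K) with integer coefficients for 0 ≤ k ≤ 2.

Take the total order P < Q < R < S < T < U < V < W < X on the vertex set. Then K (dimension 2) consists of the simplices:

  0-simplices (9): P, Q, R, S, T, U, V, W, X
  1-simplices (27): PQ, PS, PT, PU, PW, PX, QR, QS, QU, QW, QX, RS, RT, RV, RW, RX, ST, SU, SV, TV, TW, TX, UV, UW, UX, VW, VX
  2-simplices (18): PQW, PQX, PST, PSU, PTW, PUX, QRS, QRX, QSU, QUW, RSV, RTW, RTX, RVW, STV, TVX, UVW, UVX

giving chain groups C_0 ≅ Z^9, C_1 ≅ Z^27, C_2 ≅ Z^18.

The boundary map ∂_1: C_1 → C_0 is given by ∂[p,q] = [q] − [p].
The 9×27 boundary matrix has rank 8 and Smith normal form diag(1,1,1,1,1,1,1,1).

Boundary ∂_2: C_2 → C_1 acts by ∂[p,q,r] = [q,r] − [p,r] + [p,q]. For instance
  ∂UVW = VW − UW + UV,
  ∂QRS = RS − QS + QR.
The resulting 27×18 matrix has rank 18, and its Smith normal form has invariant factors (1,1,1,1,1,1,1,1,1,1,1,1,1,1,1,1,1,2).

From H_k ≅ ker(∂_k) / im(∂_{k+1}) we obtain:

  H_0: rank C_0 − rank ∂_1 = 9 − 8 = 1, and the invariant factors of ∂_1 are all 1, so H_0 ≅ Z.
  H_1: rank ker ∂_1 − rank ∂_2 = (27 − 8) − 18 = 1, and ∂_2 has invariant factor 2 > 1, so H_1 ≅ Z ⊕ Z/2.
  H_2: rank ker ∂_2 − rank ∂_3 = (18 − 18) − 0 = 0, and there is no ∂_3, so H_2 ≅ 0.

H_0 = Z,  H_1 = Z ⊕ Z/2,  H_2 = 0.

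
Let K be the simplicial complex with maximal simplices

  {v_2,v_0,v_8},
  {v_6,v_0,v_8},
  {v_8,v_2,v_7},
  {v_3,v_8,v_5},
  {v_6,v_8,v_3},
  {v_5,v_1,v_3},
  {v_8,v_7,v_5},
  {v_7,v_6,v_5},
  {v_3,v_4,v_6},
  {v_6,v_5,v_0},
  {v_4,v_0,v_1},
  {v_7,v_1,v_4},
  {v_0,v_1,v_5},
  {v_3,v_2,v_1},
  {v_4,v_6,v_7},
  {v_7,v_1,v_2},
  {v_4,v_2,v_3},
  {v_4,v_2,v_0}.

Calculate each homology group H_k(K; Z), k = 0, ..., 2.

Order the vertices as v_0 < v_1 < v_2 < v_3 < v_4 < v_5 < v_6 < v_7 < v_8. Listing each simplex with vertices in this order, K has dimension 2 with simplices:

  0-simplices (9): [v_0], [v_1], [v_2], [v_3], [v_4], [v_5], [v_6], [v_7], [v_8]
  1-simplices (27): (27 of them)
  2-simplices (18): (18 of them)

so the chain groups are C_0 ≅ Z^9, C_1 ≅ Z^27, C_2 ≅ Z^18.

∂_1: C_1 → C_0 is given by ∂[p,q] = [q] − [p]. For instance
  ∂[v_5,v_8] = [v_8] − [v_5].
As a 9×27 matrix over Z this has rank 8, with invariant factors (1,1,1,1,1,1,1,1).

∂_2: C_2 → C_1 maps a triangle to the signed sum of its edges. For instance
  ∂[v_1,v_2,v_7] = [v_2,v_7] − [v_1,v_7] + [v_1,v_2],
  ∂[v_1,v_2,v_3] = [v_2,v_3] − [v_1,v_3] + [v_1,v_2].
This gives a 27×18 integer matrix of rank 18; reducing to Smith normal form yields diagonal entries (1,1,1,1,1,1,1,1,1,1,1,1,1,1,1,1,1,2).

Computing H_k = (kernel of ∂_k) / (image of ∂_{k+1}):

  H_0: rank C_0 − rank ∂_1 = 9 − 8 = 1, and the invariant factors of ∂_1 are all 1, so H_0 ≅ Z.
  H_1: rank ker ∂_1 − rank ∂_2 = (27 − 8) − 18 = 1, and ∂_2 has invariant factor 2 > 1, so H_1 ≅ Z ⊕ Z_2.
  H_2: rank ker ∂_2 − rank ∂_3 = (18 − 18) − 0 = 0, and there is no ∂_3, so H_2 ≅ 0.

(K is a triangulation of the Klein bottle.)

H_0 = Z,  H_1 = Z ⊕ Z_2,  H_2 = 0.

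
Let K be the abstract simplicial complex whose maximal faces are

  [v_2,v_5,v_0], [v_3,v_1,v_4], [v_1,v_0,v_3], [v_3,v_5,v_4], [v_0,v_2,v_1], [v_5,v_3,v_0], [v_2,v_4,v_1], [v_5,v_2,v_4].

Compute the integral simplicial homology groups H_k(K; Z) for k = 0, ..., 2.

Take the total order v_0 < v_1 < v_2 < v_3 < v_4 < v_5 on the vertex set. Then K (dimension 2) consists of the simplices:

  0-simplices (6): [v_0], [v_1], [v_2], [v_3], [v_4], [v_5]
  1-simplices (12): [v_0,v_1], [v_0,v_2], [v_0,v_3], [v_0,v_5], [v_1,v_2], [v_1,v_3], [v_1,v_4], [v_2,v_4], [v_2,v_5], [v_3,v_4], [v_3,v_5], [v_4,v_5]
  2-simplices (8): [v_0,v_1,v_2], [v_0,v_1,v_3], [v_0,v_2,v_5], [v_0,v_3,v_5], [v_1,v_2,v_4], [v_1,v_3,v_4], [v_2,v_4,v_5], [v_3,v_4,v_5]

Hence C_0 ≅ Z^6, C_1 ≅ Z^12, C_2 ≅ Z^8.

The boundary map ∂_1: C_1 → C_0 sends each edge [p,q] (with p < q) to q − p. For instance
  ∂[v_0,v_3] = [v_3] − [v_0].
As a 6×12 matrix over Z this has rank 5, with invariant factors (1,1,1,1,1).

∂_2: C_2 → C_1 maps a triangle to the signed sum of its edges. For instance
  ∂[v_0,v_3,v_5] = [v_3,v_5] − [v_0,v_5] + [v_0,v_3],
  ∂[v_3,v_4,v_5] = [v_4,v_5] − [v_3,v_5] + [v_3,v_4].
The resulting 12×8 matrix has rank 7, and its Smith normal form has invariant factors (1,1,1,1,1,1,1).

From H_k ≅ ker(∂_k) / im(∂_{k+1}) we obtain:

  H_0: rank C_0 − rank ∂_1 = 6 − 5 = 1, and the invariant factors of ∂_1 are all 1, so H_0 = Z.
  H_1: rank ker ∂_1 − rank ∂_2 = (12 − 5) − 7 = 0, and the invariant factors of ∂_2 are all 1, so H_1 = 0.
  H_2: rank ker ∂_2 − rank ∂_3 = (8 − 7) − 0 = 1, and there is no ∂_3, so H_2 = Z.

H_0 = Z,  H_1 = 0,  H_2 = Z.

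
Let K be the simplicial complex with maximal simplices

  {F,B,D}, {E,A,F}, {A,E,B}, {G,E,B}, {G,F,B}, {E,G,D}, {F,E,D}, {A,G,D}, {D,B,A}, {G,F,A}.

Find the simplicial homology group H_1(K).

We work with the vertex ordering A < B < D < E < F < G. The simplices of K, each written with vertices in increasing order, are:

  0-simplices (6): A, B, D, E, F, G
  1-simplices (15): AB, AD, AE, AF, AG, BD, BE, BF, BG, DE, DF, DG, EF, EG, FG
  2-simplices (10): ABD, ABE, ADG, AEF, AFG, BDF, BEG, BFG, DEF, DEG

so the chain groups are C_0 ≅ Z^6, C_1 ≅ Z^15, C_2 ≅ Z^10.

∂_1: C_1 → C_0 sends each edge [p,q] (with p < q) to q − p. For instance
  ∂AB = B − A.
As a 6×15 matrix over Z this has rank 5, with invariant factors (1,1,1,1,1).

∂_2: C_2 → C_1 acts by ∂[p,q,r] = [q,r] − [p,r] + [p,q]. For instance
  ∂DEF = EF − DF + DE,
  ∂ABE = BE − AE + AB.
This gives a 15×10 integer matrix of rank 10; reducing to Smith normal form yields diagonal entries (1,1,1,1,1,1,1,1,1,2).

Reading off H_k = ker ∂_k / im ∂_{k+1}:

  H_1: rank ker ∂_1 − rank ∂_2 = (15 − 5) − 10 = 0, and ∂_2 has invariant factor 2 > 1, so H_1 = Z/2.

(K is a triangulation of the real projective plane RP^2.)

H_1 ≅ Z/2.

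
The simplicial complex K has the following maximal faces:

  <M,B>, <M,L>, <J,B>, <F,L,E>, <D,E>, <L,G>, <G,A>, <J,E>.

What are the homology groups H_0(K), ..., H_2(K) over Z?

H_0 = Z,  H_1 = Z,  H_2 = 0.

Take the total order A < B < D < E < F < G < J < L < M on the vertex set. Then K (dimension 2) consists of the simplices:

  0-simplices (9): A, B, D, E, F, G, J, L, M
  1-simplices (10): AG, BJ, BM, DE, EF, EJ, EL, FL, GL, LM
  2-simplices (1): EFL

so the chain groups are C_0 ≅ Z^9, C_1 ≅ Z^10, C_2 ≅ Z^1.

∂_1: C_1 → C_0 maps an edge to its endpoints' difference, ∂[p,q] = q − p. For instance
  ∂LM = M − L.
As a 9×10 matrix over Z this has rank 8, with invariant factors (1,1,1,1,1,1,1,1).

∂_2: C_2 → C_1 acts by ∂[p,q,r] = [q,r] − [p,r] + [p,q]. For instance
  ∂EFL = FL − EL + EF.
The 10×1 boundary matrix has rank 1 and Smith normal form diag(1).

Reading off H_k = ker ∂_k / im ∂_{k+1}:

  H_0: rank C_0 − rank ∂_1 = 9 − 8 = 1, and the invariant factors of ∂_1 are all 1, so H_0 ≅ Z.
  H_1: rank ker ∂_1 − rank ∂_2 = (10 − 8) − 1 = 1, and the invariant factors of ∂_2 are all 1, so H_1 ≅ Z.
  H_2: rank ker ∂_2 − rank ∂_3 = (1 − 1) − 0 = 0, and there is no ∂_3, so H_2 ≅ 0.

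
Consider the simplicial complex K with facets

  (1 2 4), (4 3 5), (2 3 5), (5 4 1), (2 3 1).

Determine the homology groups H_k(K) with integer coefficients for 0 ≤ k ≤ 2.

We work with the vertex ordering 1 < 2 < 3 < 4 < 5. The simplices of K, each written with vertices in increasing order, are:

  0-simplices (5): [1], [2], [3], [4], [5]
  1-simplices (10): [1,2], [1,3], [1,4], [1,5], [2,3], [2,4], [2,5], [3,4], [3,5], [4,5]
  2-simplices (5): [1,2,3], [1,2,4], [1,4,5], [2,3,5], [3,4,5]

Hence C_0 ≅ Z^5, C_1 ≅ Z^10, C_2 ≅ Z^5.

∂_1: C_1 → C_0 sends each edge [p,q] (with p < q) to q − p. For instance
  ∂[4,5] = [5] − [4].
The resulting 5×10 matrix has rank 4, and its Smith normal form has invariant factors (1,1,1,1).

∂_2: C_2 → C_1 acts by ∂[p,q,r] = [q,r] − [p,r] + [p,q]. For instance
  ∂[3,4,5] = [4,5] − [3,5] + [3,4],
  ∂[1,2,4] = [2,4] − [1,4] + [1,2].
As a 10×5 matrix over Z this has rank 5, with invariant factors (1,1,1,1,1).

Now H_k = ker ∂_k / im ∂_{k+1}, so:

  H_0: rank C_0 − rank ∂_1 = 5 − 4 = 1, and the invariant factors of ∂_1 are all 1, so H_0 ≅ Z.
  H_1: rank ker ∂_1 − rank ∂_2 = (10 − 4) − 5 = 1, and the invariant factors of ∂_2 are all 1, so H_1 ≅ Z.
  H_2: rank ker ∂_2 − rank ∂_3 = (5 − 5) − 0 = 0, and there is no ∂_3, so H_2 ≅ 0.

(K is a triangulation of the Möbius band.)

H_0 ≅ Z,  H_1 ≅ Z,  H_2 = 0.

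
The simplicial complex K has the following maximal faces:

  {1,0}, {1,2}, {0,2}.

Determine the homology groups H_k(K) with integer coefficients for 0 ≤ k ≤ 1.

H_0 = Z,  H_1 = Z.

K has 3 vertices, 3 edges.
rank ∂_0 = 0, rank ∂_1 = 2 ⇒ b_0 = 3 − 0 − 2 = 1; all invariant factors of ∂_1 are 1 so no torsion. So H_0 = Z.
rank ∂_1 = 2, rank ∂_2 = 0 ⇒ b_1 = 3 − 2 − 0 = 1. So H_1 = Z.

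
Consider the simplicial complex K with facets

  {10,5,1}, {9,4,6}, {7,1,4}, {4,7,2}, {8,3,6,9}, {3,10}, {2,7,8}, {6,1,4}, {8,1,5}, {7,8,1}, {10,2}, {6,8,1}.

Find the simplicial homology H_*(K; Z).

H_0 = Z,  H_1 = Z^2,  H_2 = 0,  H_3 = 0.

Take the total order 1 < 2 < 3 < 4 < 5 < 6 < 7 < 8 < 9 < 10 on the vertex set. Then K (dimension 3) consists of the simplices:

  0-simplices (10): [1], [2], [3], [4], [5], [6], [7], [8], [9], [10]
  1-simplices (23): (23 of them)
  2-simplices (13): [1,4,6], [1,4,7], [1,5,8], [1,5,10], [1,6,8], [1,7,8], [2,4,7], [2,7,8], [3,6,8], [3,6,9], [3,8,9], [4,6,9], [6,8,9]
  3-simplices (1): [3,6,8,9]

so the chain groups are C_0 ≅ Z^10, C_1 ≅ Z^23, C_2 ≅ Z^13, C_3 ≅ Z^1.

Boundary ∂_1: C_1 → C_0 is given by ∂[p,q] = [q] − [p].
As a 10×23 matrix over Z this has rank 9, with invariant factors (1,1,1,1,1,1,1,1,1).

Boundary ∂_2: C_2 → C_1 acts by ∂[p,q,r] = [q,r] − [p,r] + [p,q]. For instance
  ∂[6,8,9] = [8,9] − [6,9] + [6,8],
  ∂[3,6,9] = [6,9] − [3,9] + [3,6].
The resulting 23×13 matrix has rank 12, and its Smith normal form has invariant factors (1,1,1,1,1,1,1,1,1,1,1,1).

Boundary ∂_3: C_3 → C_2 sends each 3-simplex σ to the alternating sum Σ_i (−1)^i (σ with its i-th vertex removed). For instance
  ∂[3,6,8,9] = [6,8,9] − [3,8,9] + [3,6,9] − [3,6,8].
The resulting 13×1 matrix has rank 1, and its Smith normal form has invariant factors (1).

Reading off H_k = ker ∂_k / im ∂_{k+1}:

  H_0: rank C_0 − rank ∂_1 = 10 − 9 = 1, and the invariant factors of ∂_1 are all 1, so H_0 ≅ Z.
  H_1: rank ker ∂_1 − rank ∂_2 = (23 − 9) − 12 = 2, and the invariant factors of ∂_2 are all 1, so H_1 ≅ Z^2.
  H_2: rank ker ∂_2 − rank ∂_3 = (13 − 12) − 1 = 0, and the invariant factors of ∂_3 are all 1, so H_2 ≅ 0.
  H_3: rank ker ∂_3 − rank ∂_4 = (1 − 1) − 0 = 0, and there is no ∂_4, so H_3 ≅ 0.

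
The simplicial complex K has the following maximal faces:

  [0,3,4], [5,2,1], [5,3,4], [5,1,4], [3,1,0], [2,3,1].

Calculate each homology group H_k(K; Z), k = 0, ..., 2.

K has 6 vertices, 12 edges, 6 triangles.
rank ∂_0 = 0, rank ∂_1 = 5 ⇒ b_0 = 6 − 0 − 5 = 1; all invariant factors of ∂_1 are 1 so no torsion. So H_0 = Z.
rank ∂_1 = 5, rank ∂_2 = 6 ⇒ b_1 = 12 − 5 − 6 = 1; all invariant factors of ∂_2 are 1 so no torsion. So H_1 = Z.
rank ∂_2 = 6, rank ∂_3 = 0 ⇒ b_2 = 6 − 6 − 0 = 0. So H_2 = 0.

H_0 ≅ Z,  H_1 ≅ Z,  H_2 = 0.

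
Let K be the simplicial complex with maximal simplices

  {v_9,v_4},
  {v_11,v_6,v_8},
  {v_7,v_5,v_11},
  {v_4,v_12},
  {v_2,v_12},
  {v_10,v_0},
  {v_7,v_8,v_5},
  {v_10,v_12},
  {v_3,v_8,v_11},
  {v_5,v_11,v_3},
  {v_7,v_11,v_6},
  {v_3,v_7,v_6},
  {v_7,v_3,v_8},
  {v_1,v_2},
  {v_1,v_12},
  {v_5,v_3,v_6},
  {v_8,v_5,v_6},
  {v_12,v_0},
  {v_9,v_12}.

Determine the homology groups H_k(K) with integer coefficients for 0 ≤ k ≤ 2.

K has 13 vertices, 24 edges, 10 triangles.
rank ∂_0 = 0, rank ∂_1 = 11 ⇒ b_0 = 13 − 0 − 11 = 2; all invariant factors of ∂_1 are 1 so no torsion. So H_0 = Z^2.
rank ∂_1 = 11, rank ∂_2 = 10 ⇒ b_1 = 24 − 11 − 10 = 3; ∂_2 has invariant factor(s) [2] giving torsion. So H_1 = Z^3 ⊕ Z_2.
rank ∂_2 = 10, rank ∂_3 = 0 ⇒ b_2 = 10 − 10 − 0 = 0. So H_2 = 0.

H_0 ≅ Z^2,  H_1 ≅ Z^3 ⊕ Z_2,  H_2 = 0.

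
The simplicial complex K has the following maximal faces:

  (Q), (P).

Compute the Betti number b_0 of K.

K has 2 vertices.
rank ∂_0 = 0, rank ∂_1 = 0 ⇒ b_0 = 2 − 0 − 0 = 2. So H_0 ≅ Z^2.

b_0 = 2.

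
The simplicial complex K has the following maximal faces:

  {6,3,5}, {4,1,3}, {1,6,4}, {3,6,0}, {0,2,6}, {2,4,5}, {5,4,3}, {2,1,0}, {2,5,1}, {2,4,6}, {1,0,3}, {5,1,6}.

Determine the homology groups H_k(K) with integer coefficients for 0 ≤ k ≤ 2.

H_0 = Z,  H_1 = Z/2,  H_2 = 0.

We work with the vertex ordering 0 < 1 < 2 < 3 < 4 < 5 < 6. The simplices of K, each written with vertices in increasing order, are:

  0-simplices (7): [0], [1], [2], [3], [4], [5], [6]
  1-simplices (18): [0,1], [0,2], [0,3], [0,6], [1,2], [1,3], [1,4], [1,5], [1,6], [2,4], [2,5], [2,6], [3,4], [3,5], [3,6], [4,5], [4,6], [5,6]
  2-simplices (12): [0,1,2], [0,1,3], [0,2,6], [0,3,6], [1,2,5], [1,3,4], [1,4,6], [1,5,6], [2,4,5], [2,4,6], [3,4,5], [3,5,6]

giving chain groups C_0 ≅ Z^7, C_1 ≅ Z^18, C_2 ≅ Z^12.

∂_1: C_1 → C_0 maps an edge to its endpoints' difference, ∂[p,q] = q − p. For instance
  ∂[3,4] = [4] − [3].
As a 7×18 matrix over Z this has rank 6, with invariant factors (1,1,1,1,1,1).

Boundary ∂_2: C_2 → C_1 sends each 2-simplex [p,q,r] to [q,r] − [p,r] + [p,q]. For instance
  ∂[3,4,5] = [4,5] − [3,5] + [3,4],
  ∂[0,1,2] = [1,2] − [0,2] + [0,1].
The resulting 18×12 matrix has rank 12, and its Smith normal form has invariant factors (1,1,1,1,1,1,1,1,1,1,1,2).

Now H_k = ker ∂_k / im ∂_{k+1}, so:

  H_0: rank C_0 − rank ∂_1 = 7 − 6 = 1, and the invariant factors of ∂_1 are all 1, so H_0 ≅ Z.
  H_1: rank ker ∂_1 − rank ∂_2 = (18 − 6) − 12 = 0, and ∂_2 has invariant factor 2 > 1, so H_1 ≅ Z/2.
  H_2: rank ker ∂_2 − rank ∂_3 = (12 − 12) − 0 = 0, and there is no ∂_3, so H_2 ≅ 0.

As a check, the Euler characteristic is 7 − 18 + 12 = 1, which agrees with 1 − 0 + 0 = 1.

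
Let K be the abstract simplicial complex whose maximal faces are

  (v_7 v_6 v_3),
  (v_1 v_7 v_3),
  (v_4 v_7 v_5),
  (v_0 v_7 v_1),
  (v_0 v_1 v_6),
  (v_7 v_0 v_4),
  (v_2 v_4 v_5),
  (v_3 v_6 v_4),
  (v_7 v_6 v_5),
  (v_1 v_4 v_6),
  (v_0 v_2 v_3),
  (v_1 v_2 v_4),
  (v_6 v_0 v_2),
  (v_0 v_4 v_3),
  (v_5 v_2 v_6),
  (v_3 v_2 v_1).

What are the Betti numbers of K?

b_0 = 1, b_1 = 2, b_2 = 1.

We work with the vertex ordering v_0 < v_1 < v_2 < v_3 < v_4 < v_5 < v_6 < v_7. The simplices of K, each written with vertices in increasing order, are:

  0-simplices (8): [v_0], [v_1], [v_2], [v_3], [v_4], [v_5], [v_6], [v_7]
  1-simplices (24): (24 of them)
  2-simplices (16): (16 of them)

Hence C_0 ≅ Z^8, C_1 ≅ Z^24, C_2 ≅ Z^16.

Boundary ∂_1: C_1 → C_0 sends each edge [p,q] (with p < q) to q − p.
The resulting 8×24 matrix has rank 7, and its Smith normal form has invariant factors (1,1,1,1,1,1,1).

Boundary ∂_2: C_2 → C_1 sends each 2-simplex [p,q,r] to [q,r] − [p,r] + [p,q]. For instance
  ∂[v_0,v_2,v_3] = [v_2,v_3] − [v_0,v_3] + [v_0,v_2],
  ∂[v_3,v_6,v_7] = [v_6,v_7] − [v_3,v_7] + [v_3,v_6].
This gives a 24×16 integer matrix of rank 15; reducing to Smith normal form yields diagonal entries (1,1,1,1,1,1,1,1,1,1,1,1,1,1,1).

Computing H_k = (kernel of ∂_k) / (image of ∂_{k+1}):

  H_0: rank C_0 − rank ∂_1 = 8 − 7 = 1, and the invariant factors of ∂_1 are all 1, so H_0 ≅ Z.
  H_1: rank ker ∂_1 − rank ∂_2 = (24 − 7) − 15 = 2, and the invariant factors of ∂_2 are all 1, so H_1 ≅ Z^2.
  H_2: rank ker ∂_2 − rank ∂_3 = (16 − 15) − 0 = 1, and there is no ∂_3, so H_2 ≅ Z.

As a check, the Euler characteristic is 8 − 24 + 16 = 0, which agrees with 1 − 2 + 1 = 0.
(K is a triangulation of the torus T^2.)

Hence the Betti numbers are b_0 = 1, b_1 = 2, b_2 = 1.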